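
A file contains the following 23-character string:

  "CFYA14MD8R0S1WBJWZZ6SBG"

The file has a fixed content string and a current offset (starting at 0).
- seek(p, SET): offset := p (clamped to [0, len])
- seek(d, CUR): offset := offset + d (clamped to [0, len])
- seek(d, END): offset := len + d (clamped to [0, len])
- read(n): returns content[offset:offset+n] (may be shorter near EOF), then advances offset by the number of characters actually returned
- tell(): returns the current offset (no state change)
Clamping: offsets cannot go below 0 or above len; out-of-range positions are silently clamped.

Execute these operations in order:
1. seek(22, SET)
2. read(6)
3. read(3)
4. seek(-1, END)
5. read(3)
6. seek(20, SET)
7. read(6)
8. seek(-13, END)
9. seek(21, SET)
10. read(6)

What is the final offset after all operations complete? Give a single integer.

After 1 (seek(22, SET)): offset=22
After 2 (read(6)): returned 'G', offset=23
After 3 (read(3)): returned '', offset=23
After 4 (seek(-1, END)): offset=22
After 5 (read(3)): returned 'G', offset=23
After 6 (seek(20, SET)): offset=20
After 7 (read(6)): returned 'SBG', offset=23
After 8 (seek(-13, END)): offset=10
After 9 (seek(21, SET)): offset=21
After 10 (read(6)): returned 'BG', offset=23

Answer: 23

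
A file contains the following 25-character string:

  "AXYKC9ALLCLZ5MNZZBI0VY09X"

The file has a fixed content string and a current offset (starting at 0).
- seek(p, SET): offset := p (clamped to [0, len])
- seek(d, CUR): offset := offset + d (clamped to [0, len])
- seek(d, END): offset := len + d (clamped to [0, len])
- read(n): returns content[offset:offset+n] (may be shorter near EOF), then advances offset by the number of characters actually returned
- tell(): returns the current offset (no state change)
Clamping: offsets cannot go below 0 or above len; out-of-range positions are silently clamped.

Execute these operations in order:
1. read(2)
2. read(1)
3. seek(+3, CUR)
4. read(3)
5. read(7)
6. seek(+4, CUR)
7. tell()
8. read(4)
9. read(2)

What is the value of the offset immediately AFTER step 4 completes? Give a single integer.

After 1 (read(2)): returned 'AX', offset=2
After 2 (read(1)): returned 'Y', offset=3
After 3 (seek(+3, CUR)): offset=6
After 4 (read(3)): returned 'ALL', offset=9

Answer: 9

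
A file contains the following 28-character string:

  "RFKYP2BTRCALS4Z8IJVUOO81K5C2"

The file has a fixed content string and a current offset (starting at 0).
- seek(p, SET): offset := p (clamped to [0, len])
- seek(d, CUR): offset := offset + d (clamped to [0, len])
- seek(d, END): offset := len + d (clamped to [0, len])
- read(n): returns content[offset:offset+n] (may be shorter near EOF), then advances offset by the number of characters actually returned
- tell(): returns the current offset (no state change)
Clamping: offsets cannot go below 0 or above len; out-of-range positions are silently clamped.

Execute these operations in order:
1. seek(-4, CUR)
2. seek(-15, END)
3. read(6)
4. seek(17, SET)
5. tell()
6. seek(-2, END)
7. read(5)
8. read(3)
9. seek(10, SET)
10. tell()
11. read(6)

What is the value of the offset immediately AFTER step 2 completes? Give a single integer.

After 1 (seek(-4, CUR)): offset=0
After 2 (seek(-15, END)): offset=13

Answer: 13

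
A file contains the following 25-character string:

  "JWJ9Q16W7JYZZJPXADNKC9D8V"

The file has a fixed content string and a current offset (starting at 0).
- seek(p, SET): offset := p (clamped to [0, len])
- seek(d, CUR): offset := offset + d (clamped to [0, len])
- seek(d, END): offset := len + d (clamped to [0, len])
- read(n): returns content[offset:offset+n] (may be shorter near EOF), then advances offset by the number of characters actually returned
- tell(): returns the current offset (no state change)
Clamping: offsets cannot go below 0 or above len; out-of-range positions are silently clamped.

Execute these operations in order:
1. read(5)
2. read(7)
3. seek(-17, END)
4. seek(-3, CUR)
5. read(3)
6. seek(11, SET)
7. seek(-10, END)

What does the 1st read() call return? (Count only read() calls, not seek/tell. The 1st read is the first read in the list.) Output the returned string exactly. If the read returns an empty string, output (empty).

Answer: JWJ9Q

Derivation:
After 1 (read(5)): returned 'JWJ9Q', offset=5
After 2 (read(7)): returned '16W7JYZ', offset=12
After 3 (seek(-17, END)): offset=8
After 4 (seek(-3, CUR)): offset=5
After 5 (read(3)): returned '16W', offset=8
After 6 (seek(11, SET)): offset=11
After 7 (seek(-10, END)): offset=15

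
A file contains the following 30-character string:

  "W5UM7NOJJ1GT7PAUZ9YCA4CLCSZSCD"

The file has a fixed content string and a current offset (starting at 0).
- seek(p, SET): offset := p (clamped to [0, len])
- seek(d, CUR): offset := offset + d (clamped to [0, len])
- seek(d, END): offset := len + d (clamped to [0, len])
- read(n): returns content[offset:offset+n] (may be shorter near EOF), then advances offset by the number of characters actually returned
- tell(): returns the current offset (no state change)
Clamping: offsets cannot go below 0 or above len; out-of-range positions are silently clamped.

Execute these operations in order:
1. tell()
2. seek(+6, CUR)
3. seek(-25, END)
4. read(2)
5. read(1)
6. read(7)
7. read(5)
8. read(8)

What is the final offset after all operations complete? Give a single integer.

Answer: 28

Derivation:
After 1 (tell()): offset=0
After 2 (seek(+6, CUR)): offset=6
After 3 (seek(-25, END)): offset=5
After 4 (read(2)): returned 'NO', offset=7
After 5 (read(1)): returned 'J', offset=8
After 6 (read(7)): returned 'J1GT7PA', offset=15
After 7 (read(5)): returned 'UZ9YC', offset=20
After 8 (read(8)): returned 'A4CLCSZS', offset=28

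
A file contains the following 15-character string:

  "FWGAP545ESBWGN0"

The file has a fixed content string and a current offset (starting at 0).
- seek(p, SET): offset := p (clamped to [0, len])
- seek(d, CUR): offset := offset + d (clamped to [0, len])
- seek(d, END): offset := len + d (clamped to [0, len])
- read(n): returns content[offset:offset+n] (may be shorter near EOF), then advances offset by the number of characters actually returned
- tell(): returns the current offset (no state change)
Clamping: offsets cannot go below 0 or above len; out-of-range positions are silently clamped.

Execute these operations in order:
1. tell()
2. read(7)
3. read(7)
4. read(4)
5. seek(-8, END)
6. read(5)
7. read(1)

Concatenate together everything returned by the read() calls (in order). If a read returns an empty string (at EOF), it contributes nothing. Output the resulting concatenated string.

Answer: FWGAP545ESBWGN05ESBWG

Derivation:
After 1 (tell()): offset=0
After 2 (read(7)): returned 'FWGAP54', offset=7
After 3 (read(7)): returned '5ESBWGN', offset=14
After 4 (read(4)): returned '0', offset=15
After 5 (seek(-8, END)): offset=7
After 6 (read(5)): returned '5ESBW', offset=12
After 7 (read(1)): returned 'G', offset=13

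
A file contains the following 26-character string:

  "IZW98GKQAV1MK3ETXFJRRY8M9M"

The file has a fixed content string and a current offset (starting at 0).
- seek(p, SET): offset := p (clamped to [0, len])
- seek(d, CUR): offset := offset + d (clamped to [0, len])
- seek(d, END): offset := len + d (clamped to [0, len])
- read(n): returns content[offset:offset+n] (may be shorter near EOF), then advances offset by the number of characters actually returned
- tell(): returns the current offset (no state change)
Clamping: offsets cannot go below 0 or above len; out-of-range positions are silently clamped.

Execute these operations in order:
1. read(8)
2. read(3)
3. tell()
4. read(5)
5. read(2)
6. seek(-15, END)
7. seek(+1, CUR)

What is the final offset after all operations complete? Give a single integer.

After 1 (read(8)): returned 'IZW98GKQ', offset=8
After 2 (read(3)): returned 'AV1', offset=11
After 3 (tell()): offset=11
After 4 (read(5)): returned 'MK3ET', offset=16
After 5 (read(2)): returned 'XF', offset=18
After 6 (seek(-15, END)): offset=11
After 7 (seek(+1, CUR)): offset=12

Answer: 12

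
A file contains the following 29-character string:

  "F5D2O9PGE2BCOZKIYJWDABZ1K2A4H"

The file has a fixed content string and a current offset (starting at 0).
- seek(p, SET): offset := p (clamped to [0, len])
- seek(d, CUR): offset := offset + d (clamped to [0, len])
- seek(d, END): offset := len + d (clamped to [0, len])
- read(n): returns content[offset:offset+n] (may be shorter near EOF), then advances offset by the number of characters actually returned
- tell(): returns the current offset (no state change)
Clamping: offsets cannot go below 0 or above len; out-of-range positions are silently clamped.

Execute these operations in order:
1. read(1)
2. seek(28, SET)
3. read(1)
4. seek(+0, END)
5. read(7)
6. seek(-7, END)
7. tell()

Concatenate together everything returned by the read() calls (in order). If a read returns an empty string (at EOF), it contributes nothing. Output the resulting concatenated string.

Answer: FH

Derivation:
After 1 (read(1)): returned 'F', offset=1
After 2 (seek(28, SET)): offset=28
After 3 (read(1)): returned 'H', offset=29
After 4 (seek(+0, END)): offset=29
After 5 (read(7)): returned '', offset=29
After 6 (seek(-7, END)): offset=22
After 7 (tell()): offset=22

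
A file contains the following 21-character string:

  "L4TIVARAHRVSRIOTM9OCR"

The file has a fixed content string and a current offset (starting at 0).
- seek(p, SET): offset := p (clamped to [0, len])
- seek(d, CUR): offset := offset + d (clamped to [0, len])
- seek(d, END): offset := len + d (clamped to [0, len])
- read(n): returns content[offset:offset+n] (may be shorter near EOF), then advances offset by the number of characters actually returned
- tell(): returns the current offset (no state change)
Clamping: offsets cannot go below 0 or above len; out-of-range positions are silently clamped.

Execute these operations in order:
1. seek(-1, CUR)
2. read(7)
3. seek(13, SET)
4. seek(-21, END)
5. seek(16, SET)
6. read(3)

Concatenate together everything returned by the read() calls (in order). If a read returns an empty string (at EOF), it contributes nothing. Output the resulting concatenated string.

After 1 (seek(-1, CUR)): offset=0
After 2 (read(7)): returned 'L4TIVAR', offset=7
After 3 (seek(13, SET)): offset=13
After 4 (seek(-21, END)): offset=0
After 5 (seek(16, SET)): offset=16
After 6 (read(3)): returned 'M9O', offset=19

Answer: L4TIVARM9O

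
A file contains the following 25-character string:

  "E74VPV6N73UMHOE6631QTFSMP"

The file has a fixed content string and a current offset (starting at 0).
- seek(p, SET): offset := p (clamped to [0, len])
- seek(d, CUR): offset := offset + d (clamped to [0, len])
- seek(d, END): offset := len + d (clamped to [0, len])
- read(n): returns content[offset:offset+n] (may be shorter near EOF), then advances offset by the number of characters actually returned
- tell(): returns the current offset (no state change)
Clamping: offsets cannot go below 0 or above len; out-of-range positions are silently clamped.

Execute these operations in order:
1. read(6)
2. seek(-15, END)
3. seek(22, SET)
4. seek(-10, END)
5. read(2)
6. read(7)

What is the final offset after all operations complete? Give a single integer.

After 1 (read(6)): returned 'E74VPV', offset=6
After 2 (seek(-15, END)): offset=10
After 3 (seek(22, SET)): offset=22
After 4 (seek(-10, END)): offset=15
After 5 (read(2)): returned '66', offset=17
After 6 (read(7)): returned '31QTFSM', offset=24

Answer: 24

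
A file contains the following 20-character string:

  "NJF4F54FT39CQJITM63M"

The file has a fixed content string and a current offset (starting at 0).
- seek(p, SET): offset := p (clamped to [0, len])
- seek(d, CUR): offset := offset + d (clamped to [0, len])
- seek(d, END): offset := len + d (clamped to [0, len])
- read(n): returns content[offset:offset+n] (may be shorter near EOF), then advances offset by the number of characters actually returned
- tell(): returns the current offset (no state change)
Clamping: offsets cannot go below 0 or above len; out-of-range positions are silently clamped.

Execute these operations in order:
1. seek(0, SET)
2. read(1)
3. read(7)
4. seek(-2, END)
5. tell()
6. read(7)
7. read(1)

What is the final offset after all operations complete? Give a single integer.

After 1 (seek(0, SET)): offset=0
After 2 (read(1)): returned 'N', offset=1
After 3 (read(7)): returned 'JF4F54F', offset=8
After 4 (seek(-2, END)): offset=18
After 5 (tell()): offset=18
After 6 (read(7)): returned '3M', offset=20
After 7 (read(1)): returned '', offset=20

Answer: 20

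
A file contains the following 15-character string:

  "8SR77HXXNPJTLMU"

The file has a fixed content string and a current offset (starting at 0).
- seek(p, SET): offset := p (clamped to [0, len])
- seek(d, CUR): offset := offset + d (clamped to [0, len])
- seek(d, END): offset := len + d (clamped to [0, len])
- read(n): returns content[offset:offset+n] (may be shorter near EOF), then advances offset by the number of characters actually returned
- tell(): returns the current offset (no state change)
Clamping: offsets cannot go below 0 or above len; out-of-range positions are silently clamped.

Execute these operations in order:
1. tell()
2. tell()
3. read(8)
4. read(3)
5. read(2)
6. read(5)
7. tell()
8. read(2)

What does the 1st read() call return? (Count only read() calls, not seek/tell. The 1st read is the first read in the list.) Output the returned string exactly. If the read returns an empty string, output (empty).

After 1 (tell()): offset=0
After 2 (tell()): offset=0
After 3 (read(8)): returned '8SR77HXX', offset=8
After 4 (read(3)): returned 'NPJ', offset=11
After 5 (read(2)): returned 'TL', offset=13
After 6 (read(5)): returned 'MU', offset=15
After 7 (tell()): offset=15
After 8 (read(2)): returned '', offset=15

Answer: 8SR77HXX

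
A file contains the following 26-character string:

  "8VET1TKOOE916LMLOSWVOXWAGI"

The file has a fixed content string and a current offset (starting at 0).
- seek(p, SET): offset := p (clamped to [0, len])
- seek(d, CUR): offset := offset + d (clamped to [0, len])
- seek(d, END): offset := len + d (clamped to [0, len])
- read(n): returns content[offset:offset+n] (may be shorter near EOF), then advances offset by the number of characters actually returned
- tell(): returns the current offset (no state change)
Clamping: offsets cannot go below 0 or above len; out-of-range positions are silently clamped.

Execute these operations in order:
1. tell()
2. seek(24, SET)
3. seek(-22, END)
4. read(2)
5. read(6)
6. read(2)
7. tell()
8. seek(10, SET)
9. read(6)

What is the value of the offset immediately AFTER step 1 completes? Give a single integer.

Answer: 0

Derivation:
After 1 (tell()): offset=0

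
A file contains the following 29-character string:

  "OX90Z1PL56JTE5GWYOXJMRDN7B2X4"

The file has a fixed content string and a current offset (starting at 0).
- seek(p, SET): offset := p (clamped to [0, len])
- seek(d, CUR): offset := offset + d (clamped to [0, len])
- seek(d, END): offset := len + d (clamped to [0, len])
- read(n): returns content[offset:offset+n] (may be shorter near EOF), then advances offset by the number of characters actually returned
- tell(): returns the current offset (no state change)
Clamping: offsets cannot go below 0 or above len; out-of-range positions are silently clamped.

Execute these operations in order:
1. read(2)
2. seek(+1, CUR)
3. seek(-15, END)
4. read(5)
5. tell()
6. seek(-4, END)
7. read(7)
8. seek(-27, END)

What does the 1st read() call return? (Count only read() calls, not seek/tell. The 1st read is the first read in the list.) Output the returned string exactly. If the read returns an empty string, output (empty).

Answer: OX

Derivation:
After 1 (read(2)): returned 'OX', offset=2
After 2 (seek(+1, CUR)): offset=3
After 3 (seek(-15, END)): offset=14
After 4 (read(5)): returned 'GWYOX', offset=19
After 5 (tell()): offset=19
After 6 (seek(-4, END)): offset=25
After 7 (read(7)): returned 'B2X4', offset=29
After 8 (seek(-27, END)): offset=2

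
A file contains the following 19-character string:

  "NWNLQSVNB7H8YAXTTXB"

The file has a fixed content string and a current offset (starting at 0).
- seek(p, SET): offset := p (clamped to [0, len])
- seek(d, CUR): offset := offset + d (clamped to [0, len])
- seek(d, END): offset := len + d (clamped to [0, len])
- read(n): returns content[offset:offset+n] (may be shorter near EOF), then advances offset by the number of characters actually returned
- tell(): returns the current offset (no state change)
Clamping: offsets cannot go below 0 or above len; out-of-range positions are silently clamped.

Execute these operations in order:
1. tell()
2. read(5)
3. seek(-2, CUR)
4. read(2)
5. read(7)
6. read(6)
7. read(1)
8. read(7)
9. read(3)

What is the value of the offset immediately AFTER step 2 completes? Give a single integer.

After 1 (tell()): offset=0
After 2 (read(5)): returned 'NWNLQ', offset=5

Answer: 5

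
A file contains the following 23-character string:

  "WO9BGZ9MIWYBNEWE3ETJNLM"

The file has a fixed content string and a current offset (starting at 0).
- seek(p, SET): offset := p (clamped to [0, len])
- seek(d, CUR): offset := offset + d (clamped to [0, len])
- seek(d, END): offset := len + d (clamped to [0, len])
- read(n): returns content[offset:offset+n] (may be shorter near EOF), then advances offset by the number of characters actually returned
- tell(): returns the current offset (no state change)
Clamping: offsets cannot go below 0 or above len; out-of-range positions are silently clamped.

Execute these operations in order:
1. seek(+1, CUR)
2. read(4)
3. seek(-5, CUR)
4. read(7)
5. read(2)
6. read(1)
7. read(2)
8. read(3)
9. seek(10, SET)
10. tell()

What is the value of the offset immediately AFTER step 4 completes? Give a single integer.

After 1 (seek(+1, CUR)): offset=1
After 2 (read(4)): returned 'O9BG', offset=5
After 3 (seek(-5, CUR)): offset=0
After 4 (read(7)): returned 'WO9BGZ9', offset=7

Answer: 7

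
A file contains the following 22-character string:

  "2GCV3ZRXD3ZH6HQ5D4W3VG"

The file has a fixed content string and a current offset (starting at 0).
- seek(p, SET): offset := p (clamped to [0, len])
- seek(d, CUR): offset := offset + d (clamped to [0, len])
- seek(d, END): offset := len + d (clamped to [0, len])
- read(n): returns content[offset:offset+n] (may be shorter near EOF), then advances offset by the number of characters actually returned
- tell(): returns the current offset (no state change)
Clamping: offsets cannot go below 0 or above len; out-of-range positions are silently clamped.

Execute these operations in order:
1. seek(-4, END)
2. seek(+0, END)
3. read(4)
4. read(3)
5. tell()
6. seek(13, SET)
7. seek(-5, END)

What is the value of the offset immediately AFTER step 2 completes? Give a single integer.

After 1 (seek(-4, END)): offset=18
After 2 (seek(+0, END)): offset=22

Answer: 22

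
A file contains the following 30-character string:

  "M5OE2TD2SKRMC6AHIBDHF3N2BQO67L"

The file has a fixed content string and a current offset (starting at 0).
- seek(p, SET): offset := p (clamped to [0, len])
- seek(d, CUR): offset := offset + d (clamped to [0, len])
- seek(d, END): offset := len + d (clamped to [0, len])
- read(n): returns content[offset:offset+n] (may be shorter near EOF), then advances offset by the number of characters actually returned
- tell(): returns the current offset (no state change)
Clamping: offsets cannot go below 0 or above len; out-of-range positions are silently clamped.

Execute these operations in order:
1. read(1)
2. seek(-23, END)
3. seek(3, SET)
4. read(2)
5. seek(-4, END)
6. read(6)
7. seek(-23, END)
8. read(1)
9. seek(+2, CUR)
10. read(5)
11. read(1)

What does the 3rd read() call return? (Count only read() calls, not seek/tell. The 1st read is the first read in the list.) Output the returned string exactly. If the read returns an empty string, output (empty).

After 1 (read(1)): returned 'M', offset=1
After 2 (seek(-23, END)): offset=7
After 3 (seek(3, SET)): offset=3
After 4 (read(2)): returned 'E2', offset=5
After 5 (seek(-4, END)): offset=26
After 6 (read(6)): returned 'O67L', offset=30
After 7 (seek(-23, END)): offset=7
After 8 (read(1)): returned '2', offset=8
After 9 (seek(+2, CUR)): offset=10
After 10 (read(5)): returned 'RMC6A', offset=15
After 11 (read(1)): returned 'H', offset=16

Answer: O67L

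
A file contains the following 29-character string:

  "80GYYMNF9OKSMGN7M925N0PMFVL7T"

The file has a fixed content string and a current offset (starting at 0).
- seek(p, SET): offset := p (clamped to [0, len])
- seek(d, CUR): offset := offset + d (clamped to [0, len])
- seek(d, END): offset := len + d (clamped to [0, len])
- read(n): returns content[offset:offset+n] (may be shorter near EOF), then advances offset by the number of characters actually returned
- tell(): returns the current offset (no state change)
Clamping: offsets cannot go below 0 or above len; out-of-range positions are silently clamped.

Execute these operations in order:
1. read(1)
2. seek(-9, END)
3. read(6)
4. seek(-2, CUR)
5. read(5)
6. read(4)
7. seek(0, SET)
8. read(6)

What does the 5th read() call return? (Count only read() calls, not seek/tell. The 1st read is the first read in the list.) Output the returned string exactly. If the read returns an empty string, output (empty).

After 1 (read(1)): returned '8', offset=1
After 2 (seek(-9, END)): offset=20
After 3 (read(6)): returned 'N0PMFV', offset=26
After 4 (seek(-2, CUR)): offset=24
After 5 (read(5)): returned 'FVL7T', offset=29
After 6 (read(4)): returned '', offset=29
After 7 (seek(0, SET)): offset=0
After 8 (read(6)): returned '80GYYM', offset=6

Answer: 80GYYM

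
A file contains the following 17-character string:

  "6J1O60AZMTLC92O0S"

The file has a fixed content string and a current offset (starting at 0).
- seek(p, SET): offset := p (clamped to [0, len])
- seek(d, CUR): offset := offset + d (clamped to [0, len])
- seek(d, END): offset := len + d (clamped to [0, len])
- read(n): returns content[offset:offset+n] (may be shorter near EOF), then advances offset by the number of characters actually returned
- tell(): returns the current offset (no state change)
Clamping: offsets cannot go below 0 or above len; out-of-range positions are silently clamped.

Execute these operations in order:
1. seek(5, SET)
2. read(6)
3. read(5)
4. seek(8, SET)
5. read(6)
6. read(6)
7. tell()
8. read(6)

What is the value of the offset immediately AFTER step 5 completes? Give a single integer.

After 1 (seek(5, SET)): offset=5
After 2 (read(6)): returned '0AZMTL', offset=11
After 3 (read(5)): returned 'C92O0', offset=16
After 4 (seek(8, SET)): offset=8
After 5 (read(6)): returned 'MTLC92', offset=14

Answer: 14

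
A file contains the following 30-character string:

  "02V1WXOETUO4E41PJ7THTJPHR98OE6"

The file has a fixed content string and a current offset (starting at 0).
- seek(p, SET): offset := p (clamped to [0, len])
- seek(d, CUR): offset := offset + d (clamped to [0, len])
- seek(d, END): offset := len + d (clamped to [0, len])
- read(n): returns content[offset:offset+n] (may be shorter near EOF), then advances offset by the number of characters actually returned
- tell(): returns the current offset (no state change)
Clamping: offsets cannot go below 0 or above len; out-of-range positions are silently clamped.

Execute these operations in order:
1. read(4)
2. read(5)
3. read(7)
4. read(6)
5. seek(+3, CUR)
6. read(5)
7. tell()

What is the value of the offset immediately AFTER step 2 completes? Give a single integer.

After 1 (read(4)): returned '02V1', offset=4
After 2 (read(5)): returned 'WXOET', offset=9

Answer: 9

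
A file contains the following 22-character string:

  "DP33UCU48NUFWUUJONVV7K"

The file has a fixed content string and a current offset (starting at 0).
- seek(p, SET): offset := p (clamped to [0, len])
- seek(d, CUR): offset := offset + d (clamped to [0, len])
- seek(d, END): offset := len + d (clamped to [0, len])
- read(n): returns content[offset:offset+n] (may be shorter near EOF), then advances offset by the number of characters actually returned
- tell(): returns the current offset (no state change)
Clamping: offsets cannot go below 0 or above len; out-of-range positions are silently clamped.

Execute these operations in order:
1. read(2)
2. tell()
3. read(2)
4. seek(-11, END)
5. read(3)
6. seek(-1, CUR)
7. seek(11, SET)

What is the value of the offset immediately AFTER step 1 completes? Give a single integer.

Answer: 2

Derivation:
After 1 (read(2)): returned 'DP', offset=2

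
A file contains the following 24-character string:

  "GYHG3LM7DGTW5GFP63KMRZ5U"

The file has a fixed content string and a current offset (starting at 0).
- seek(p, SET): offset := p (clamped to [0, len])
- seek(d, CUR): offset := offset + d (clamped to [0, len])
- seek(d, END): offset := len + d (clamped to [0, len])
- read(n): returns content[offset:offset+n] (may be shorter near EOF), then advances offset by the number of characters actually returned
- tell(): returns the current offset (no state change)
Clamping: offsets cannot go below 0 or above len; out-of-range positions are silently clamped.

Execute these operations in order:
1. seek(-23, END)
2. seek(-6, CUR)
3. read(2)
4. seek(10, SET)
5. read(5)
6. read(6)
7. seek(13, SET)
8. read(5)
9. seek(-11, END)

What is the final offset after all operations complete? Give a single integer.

Answer: 13

Derivation:
After 1 (seek(-23, END)): offset=1
After 2 (seek(-6, CUR)): offset=0
After 3 (read(2)): returned 'GY', offset=2
After 4 (seek(10, SET)): offset=10
After 5 (read(5)): returned 'TW5GF', offset=15
After 6 (read(6)): returned 'P63KMR', offset=21
After 7 (seek(13, SET)): offset=13
After 8 (read(5)): returned 'GFP63', offset=18
After 9 (seek(-11, END)): offset=13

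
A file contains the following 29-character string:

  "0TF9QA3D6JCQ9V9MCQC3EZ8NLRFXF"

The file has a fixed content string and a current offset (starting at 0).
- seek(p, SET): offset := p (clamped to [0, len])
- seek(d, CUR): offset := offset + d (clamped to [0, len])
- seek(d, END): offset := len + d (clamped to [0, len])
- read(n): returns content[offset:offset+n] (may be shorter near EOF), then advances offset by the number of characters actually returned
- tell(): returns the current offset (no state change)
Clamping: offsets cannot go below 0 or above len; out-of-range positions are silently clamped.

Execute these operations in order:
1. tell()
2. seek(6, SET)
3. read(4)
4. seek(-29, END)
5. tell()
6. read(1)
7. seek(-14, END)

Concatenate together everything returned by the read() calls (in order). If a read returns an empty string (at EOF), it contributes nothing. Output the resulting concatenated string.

Answer: 3D6J0

Derivation:
After 1 (tell()): offset=0
After 2 (seek(6, SET)): offset=6
After 3 (read(4)): returned '3D6J', offset=10
After 4 (seek(-29, END)): offset=0
After 5 (tell()): offset=0
After 6 (read(1)): returned '0', offset=1
After 7 (seek(-14, END)): offset=15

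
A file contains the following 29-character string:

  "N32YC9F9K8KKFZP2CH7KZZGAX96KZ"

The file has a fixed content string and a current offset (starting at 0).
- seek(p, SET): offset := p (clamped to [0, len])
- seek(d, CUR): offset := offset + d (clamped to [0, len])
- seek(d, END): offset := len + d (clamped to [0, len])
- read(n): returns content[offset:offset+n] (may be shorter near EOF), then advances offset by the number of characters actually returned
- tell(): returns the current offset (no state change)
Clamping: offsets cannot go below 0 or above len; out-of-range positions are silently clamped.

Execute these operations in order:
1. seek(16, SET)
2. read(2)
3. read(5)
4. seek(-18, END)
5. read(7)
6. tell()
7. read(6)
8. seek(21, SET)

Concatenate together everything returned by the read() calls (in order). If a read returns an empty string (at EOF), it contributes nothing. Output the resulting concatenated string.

Answer: CH7KZZGKFZP2CH7KZZGA

Derivation:
After 1 (seek(16, SET)): offset=16
After 2 (read(2)): returned 'CH', offset=18
After 3 (read(5)): returned '7KZZG', offset=23
After 4 (seek(-18, END)): offset=11
After 5 (read(7)): returned 'KFZP2CH', offset=18
After 6 (tell()): offset=18
After 7 (read(6)): returned '7KZZGA', offset=24
After 8 (seek(21, SET)): offset=21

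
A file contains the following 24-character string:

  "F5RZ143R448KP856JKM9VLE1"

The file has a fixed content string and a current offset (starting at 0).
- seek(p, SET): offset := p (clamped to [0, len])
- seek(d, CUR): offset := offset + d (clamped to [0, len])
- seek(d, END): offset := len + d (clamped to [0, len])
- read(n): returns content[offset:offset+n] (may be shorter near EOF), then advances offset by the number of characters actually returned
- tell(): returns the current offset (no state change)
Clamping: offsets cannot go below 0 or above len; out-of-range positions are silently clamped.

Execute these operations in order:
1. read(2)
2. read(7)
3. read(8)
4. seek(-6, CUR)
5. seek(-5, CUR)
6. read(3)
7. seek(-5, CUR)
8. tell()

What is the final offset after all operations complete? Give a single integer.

Answer: 4

Derivation:
After 1 (read(2)): returned 'F5', offset=2
After 2 (read(7)): returned 'RZ143R4', offset=9
After 3 (read(8)): returned '48KP856J', offset=17
After 4 (seek(-6, CUR)): offset=11
After 5 (seek(-5, CUR)): offset=6
After 6 (read(3)): returned '3R4', offset=9
After 7 (seek(-5, CUR)): offset=4
After 8 (tell()): offset=4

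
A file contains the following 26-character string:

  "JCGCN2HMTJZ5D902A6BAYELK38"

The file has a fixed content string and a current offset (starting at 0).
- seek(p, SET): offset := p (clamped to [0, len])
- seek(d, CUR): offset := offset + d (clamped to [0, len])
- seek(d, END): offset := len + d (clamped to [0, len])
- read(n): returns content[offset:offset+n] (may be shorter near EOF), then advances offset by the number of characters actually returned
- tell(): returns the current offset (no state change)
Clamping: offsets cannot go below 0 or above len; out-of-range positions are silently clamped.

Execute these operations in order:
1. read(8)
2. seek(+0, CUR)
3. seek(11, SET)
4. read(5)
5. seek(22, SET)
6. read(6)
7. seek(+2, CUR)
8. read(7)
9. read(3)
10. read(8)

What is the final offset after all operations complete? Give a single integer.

Answer: 26

Derivation:
After 1 (read(8)): returned 'JCGCN2HM', offset=8
After 2 (seek(+0, CUR)): offset=8
After 3 (seek(11, SET)): offset=11
After 4 (read(5)): returned '5D902', offset=16
After 5 (seek(22, SET)): offset=22
After 6 (read(6)): returned 'LK38', offset=26
After 7 (seek(+2, CUR)): offset=26
After 8 (read(7)): returned '', offset=26
After 9 (read(3)): returned '', offset=26
After 10 (read(8)): returned '', offset=26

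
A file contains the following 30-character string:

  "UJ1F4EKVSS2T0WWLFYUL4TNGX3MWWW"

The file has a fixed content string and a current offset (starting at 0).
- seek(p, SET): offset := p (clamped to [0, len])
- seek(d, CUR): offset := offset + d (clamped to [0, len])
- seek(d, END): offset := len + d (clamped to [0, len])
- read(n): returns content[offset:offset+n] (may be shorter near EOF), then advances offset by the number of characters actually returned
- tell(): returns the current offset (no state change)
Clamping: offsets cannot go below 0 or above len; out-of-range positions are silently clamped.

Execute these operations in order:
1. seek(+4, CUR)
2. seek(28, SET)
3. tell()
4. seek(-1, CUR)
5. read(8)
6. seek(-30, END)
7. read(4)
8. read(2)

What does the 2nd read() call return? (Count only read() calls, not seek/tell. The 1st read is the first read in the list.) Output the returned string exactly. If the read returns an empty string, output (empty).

After 1 (seek(+4, CUR)): offset=4
After 2 (seek(28, SET)): offset=28
After 3 (tell()): offset=28
After 4 (seek(-1, CUR)): offset=27
After 5 (read(8)): returned 'WWW', offset=30
After 6 (seek(-30, END)): offset=0
After 7 (read(4)): returned 'UJ1F', offset=4
After 8 (read(2)): returned '4E', offset=6

Answer: UJ1F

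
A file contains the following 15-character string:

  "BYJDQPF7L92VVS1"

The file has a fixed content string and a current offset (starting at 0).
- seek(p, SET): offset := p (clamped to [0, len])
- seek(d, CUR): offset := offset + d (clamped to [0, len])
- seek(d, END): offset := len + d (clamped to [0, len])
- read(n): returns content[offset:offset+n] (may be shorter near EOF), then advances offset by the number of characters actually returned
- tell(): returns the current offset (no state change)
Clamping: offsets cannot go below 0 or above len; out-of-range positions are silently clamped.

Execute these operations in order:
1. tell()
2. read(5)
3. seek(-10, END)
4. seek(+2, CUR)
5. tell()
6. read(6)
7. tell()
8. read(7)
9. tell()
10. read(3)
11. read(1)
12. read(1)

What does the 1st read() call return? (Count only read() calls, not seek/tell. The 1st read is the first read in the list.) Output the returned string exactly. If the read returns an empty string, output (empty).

After 1 (tell()): offset=0
After 2 (read(5)): returned 'BYJDQ', offset=5
After 3 (seek(-10, END)): offset=5
After 4 (seek(+2, CUR)): offset=7
After 5 (tell()): offset=7
After 6 (read(6)): returned '7L92VV', offset=13
After 7 (tell()): offset=13
After 8 (read(7)): returned 'S1', offset=15
After 9 (tell()): offset=15
After 10 (read(3)): returned '', offset=15
After 11 (read(1)): returned '', offset=15
After 12 (read(1)): returned '', offset=15

Answer: BYJDQ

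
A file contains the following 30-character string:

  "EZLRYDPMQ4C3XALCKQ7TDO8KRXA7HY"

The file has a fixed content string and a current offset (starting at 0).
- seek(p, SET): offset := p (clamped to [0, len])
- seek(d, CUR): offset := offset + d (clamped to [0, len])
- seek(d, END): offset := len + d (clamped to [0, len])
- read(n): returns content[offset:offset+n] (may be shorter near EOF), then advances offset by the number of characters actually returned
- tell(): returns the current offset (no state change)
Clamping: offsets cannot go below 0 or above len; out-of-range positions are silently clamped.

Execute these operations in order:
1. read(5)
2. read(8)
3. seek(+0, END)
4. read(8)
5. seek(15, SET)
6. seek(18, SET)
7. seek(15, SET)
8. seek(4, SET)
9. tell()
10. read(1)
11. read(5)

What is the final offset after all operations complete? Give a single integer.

After 1 (read(5)): returned 'EZLRY', offset=5
After 2 (read(8)): returned 'DPMQ4C3X', offset=13
After 3 (seek(+0, END)): offset=30
After 4 (read(8)): returned '', offset=30
After 5 (seek(15, SET)): offset=15
After 6 (seek(18, SET)): offset=18
After 7 (seek(15, SET)): offset=15
After 8 (seek(4, SET)): offset=4
After 9 (tell()): offset=4
After 10 (read(1)): returned 'Y', offset=5
After 11 (read(5)): returned 'DPMQ4', offset=10

Answer: 10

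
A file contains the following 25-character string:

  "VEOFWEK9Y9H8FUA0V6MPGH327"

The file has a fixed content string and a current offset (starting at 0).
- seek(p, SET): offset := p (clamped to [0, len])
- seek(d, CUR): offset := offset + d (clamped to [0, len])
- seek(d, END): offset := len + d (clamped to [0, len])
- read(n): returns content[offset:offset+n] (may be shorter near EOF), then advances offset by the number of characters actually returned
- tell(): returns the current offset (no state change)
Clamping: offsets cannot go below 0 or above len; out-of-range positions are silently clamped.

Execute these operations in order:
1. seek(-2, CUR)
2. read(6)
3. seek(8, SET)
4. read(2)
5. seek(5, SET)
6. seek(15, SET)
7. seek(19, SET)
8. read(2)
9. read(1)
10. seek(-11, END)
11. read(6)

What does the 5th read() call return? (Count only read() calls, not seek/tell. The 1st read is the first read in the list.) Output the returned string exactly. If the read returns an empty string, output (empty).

After 1 (seek(-2, CUR)): offset=0
After 2 (read(6)): returned 'VEOFWE', offset=6
After 3 (seek(8, SET)): offset=8
After 4 (read(2)): returned 'Y9', offset=10
After 5 (seek(5, SET)): offset=5
After 6 (seek(15, SET)): offset=15
After 7 (seek(19, SET)): offset=19
After 8 (read(2)): returned 'PG', offset=21
After 9 (read(1)): returned 'H', offset=22
After 10 (seek(-11, END)): offset=14
After 11 (read(6)): returned 'A0V6MP', offset=20

Answer: A0V6MP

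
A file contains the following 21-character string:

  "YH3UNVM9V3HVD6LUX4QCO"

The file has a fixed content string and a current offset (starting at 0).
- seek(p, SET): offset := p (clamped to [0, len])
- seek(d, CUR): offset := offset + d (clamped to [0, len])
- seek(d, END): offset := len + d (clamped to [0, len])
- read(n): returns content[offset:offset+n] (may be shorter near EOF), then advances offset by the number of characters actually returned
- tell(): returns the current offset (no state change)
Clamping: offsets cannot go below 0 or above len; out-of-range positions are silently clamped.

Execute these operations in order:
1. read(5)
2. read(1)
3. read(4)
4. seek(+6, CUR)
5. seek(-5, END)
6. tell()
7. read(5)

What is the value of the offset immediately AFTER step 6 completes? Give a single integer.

Answer: 16

Derivation:
After 1 (read(5)): returned 'YH3UN', offset=5
After 2 (read(1)): returned 'V', offset=6
After 3 (read(4)): returned 'M9V3', offset=10
After 4 (seek(+6, CUR)): offset=16
After 5 (seek(-5, END)): offset=16
After 6 (tell()): offset=16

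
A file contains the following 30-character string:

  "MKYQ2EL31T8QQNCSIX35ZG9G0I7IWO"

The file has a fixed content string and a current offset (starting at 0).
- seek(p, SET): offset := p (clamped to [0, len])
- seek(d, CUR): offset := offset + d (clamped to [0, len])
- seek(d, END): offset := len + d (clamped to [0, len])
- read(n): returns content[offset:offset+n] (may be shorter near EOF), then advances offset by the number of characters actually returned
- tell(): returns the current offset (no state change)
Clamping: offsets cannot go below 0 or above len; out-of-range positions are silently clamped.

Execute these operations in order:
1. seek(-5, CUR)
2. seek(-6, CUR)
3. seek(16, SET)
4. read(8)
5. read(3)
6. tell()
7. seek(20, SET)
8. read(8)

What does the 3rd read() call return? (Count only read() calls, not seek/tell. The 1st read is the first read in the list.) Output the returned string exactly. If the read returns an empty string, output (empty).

Answer: ZG9G0I7I

Derivation:
After 1 (seek(-5, CUR)): offset=0
After 2 (seek(-6, CUR)): offset=0
After 3 (seek(16, SET)): offset=16
After 4 (read(8)): returned 'IX35ZG9G', offset=24
After 5 (read(3)): returned '0I7', offset=27
After 6 (tell()): offset=27
After 7 (seek(20, SET)): offset=20
After 8 (read(8)): returned 'ZG9G0I7I', offset=28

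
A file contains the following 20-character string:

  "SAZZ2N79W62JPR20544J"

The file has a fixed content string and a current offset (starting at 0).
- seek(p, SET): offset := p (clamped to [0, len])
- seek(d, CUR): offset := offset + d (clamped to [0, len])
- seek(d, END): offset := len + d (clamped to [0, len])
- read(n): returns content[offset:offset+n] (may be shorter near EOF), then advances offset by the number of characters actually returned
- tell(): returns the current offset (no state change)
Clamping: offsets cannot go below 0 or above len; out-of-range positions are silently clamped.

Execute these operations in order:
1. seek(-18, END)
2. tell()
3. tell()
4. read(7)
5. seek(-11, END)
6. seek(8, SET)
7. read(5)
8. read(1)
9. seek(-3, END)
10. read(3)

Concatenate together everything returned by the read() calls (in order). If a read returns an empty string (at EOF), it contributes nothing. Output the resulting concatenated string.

Answer: ZZ2N79WW62JPR44J

Derivation:
After 1 (seek(-18, END)): offset=2
After 2 (tell()): offset=2
After 3 (tell()): offset=2
After 4 (read(7)): returned 'ZZ2N79W', offset=9
After 5 (seek(-11, END)): offset=9
After 6 (seek(8, SET)): offset=8
After 7 (read(5)): returned 'W62JP', offset=13
After 8 (read(1)): returned 'R', offset=14
After 9 (seek(-3, END)): offset=17
After 10 (read(3)): returned '44J', offset=20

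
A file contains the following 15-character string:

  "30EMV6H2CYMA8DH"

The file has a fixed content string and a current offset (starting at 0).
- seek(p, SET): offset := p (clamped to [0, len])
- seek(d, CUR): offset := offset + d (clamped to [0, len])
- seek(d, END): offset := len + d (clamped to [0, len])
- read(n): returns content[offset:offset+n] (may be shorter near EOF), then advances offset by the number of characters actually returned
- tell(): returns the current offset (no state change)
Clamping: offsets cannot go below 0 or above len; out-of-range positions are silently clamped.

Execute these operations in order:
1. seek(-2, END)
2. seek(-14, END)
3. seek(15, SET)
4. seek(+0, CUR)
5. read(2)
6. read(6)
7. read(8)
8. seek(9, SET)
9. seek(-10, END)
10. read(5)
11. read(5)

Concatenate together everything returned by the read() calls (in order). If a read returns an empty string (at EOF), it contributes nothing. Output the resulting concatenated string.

Answer: 6H2CYMA8DH

Derivation:
After 1 (seek(-2, END)): offset=13
After 2 (seek(-14, END)): offset=1
After 3 (seek(15, SET)): offset=15
After 4 (seek(+0, CUR)): offset=15
After 5 (read(2)): returned '', offset=15
After 6 (read(6)): returned '', offset=15
After 7 (read(8)): returned '', offset=15
After 8 (seek(9, SET)): offset=9
After 9 (seek(-10, END)): offset=5
After 10 (read(5)): returned '6H2CY', offset=10
After 11 (read(5)): returned 'MA8DH', offset=15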